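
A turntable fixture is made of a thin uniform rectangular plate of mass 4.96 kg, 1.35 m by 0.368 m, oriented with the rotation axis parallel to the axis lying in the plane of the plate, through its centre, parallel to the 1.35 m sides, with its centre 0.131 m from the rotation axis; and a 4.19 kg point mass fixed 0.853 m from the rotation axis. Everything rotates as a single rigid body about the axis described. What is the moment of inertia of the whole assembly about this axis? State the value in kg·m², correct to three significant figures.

Rectangular plate: I_cm = (1/12)Mb² = (1/12)(4.96)(0.368)² = 0.055975 kg·m²; centre at d = 0.131 m, so the parallel axis theorem gives I = 0.055975 + (4.96)(0.131)² = 0.14109 kg·m².
Point mass: I_cm = 0; centre at d = 0.853 m, so the parallel axis theorem gives I = 0 + (4.19)(0.853)² = 3.0487 kg·m².
Total I = 0.14109 + 3.0487 = 3.1898 kg·m².

3.19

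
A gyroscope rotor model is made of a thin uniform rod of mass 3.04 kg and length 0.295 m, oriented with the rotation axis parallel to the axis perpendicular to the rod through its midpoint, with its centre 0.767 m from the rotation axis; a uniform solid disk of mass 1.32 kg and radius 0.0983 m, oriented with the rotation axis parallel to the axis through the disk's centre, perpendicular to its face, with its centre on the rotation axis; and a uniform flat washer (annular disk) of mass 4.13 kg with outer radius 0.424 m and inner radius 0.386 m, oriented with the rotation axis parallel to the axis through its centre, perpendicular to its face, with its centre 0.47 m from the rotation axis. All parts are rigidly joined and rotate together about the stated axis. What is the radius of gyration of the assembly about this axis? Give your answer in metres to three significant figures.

Thin rod: I_cm = (1/12)ML² = (1/12)(3.04)(0.295)² = 0.022046 kg m²; centre at d = 0.767 m, so I = I_cm + Md² gives I = 0.022046 + (3.04)(0.767)² = 1.8104 kg m².
Solid disk: I_cm = (1/2)MR² = (1/2)(1.32)(0.0983)² = 0.0063775 kg m²; axis through the centre, so I = 0.0063775 kg m².
Annular disk: I_cm = (1/2)M(R²+r²) = (1/2)(4.13)[(0.424)² + (0.386)²] = 0.67891 kg m²; centre at d = 0.47 m, so I = I_cm + Md² gives I = 0.67891 + (4.13)(0.47)² = 1.5912 kg m².
Total I = 3.4081 kg m²; total mass M = 8.49 kg.
k = √(I/M) = √(3.4081/8.49) = 0.63358 m.

0.634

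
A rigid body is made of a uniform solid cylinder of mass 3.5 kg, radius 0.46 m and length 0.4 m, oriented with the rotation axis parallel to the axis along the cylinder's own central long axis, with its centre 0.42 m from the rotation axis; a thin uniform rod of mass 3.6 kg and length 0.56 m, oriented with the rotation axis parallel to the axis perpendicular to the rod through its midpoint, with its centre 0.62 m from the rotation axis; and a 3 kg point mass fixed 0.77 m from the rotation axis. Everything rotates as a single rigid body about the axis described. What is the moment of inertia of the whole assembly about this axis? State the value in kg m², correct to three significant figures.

4.24

Solid cylinder: I_cm = (1/2)MR² = (1/2)(3.5)(0.46)² = 0.3703 kg m²; centre at d = 0.42 m, so I = I_cm + Md² gives I = 0.3703 + (3.5)(0.42)² = 0.9877 kg m².
Thin rod: I_cm = (1/12)ML² = (1/12)(3.6)(0.56)² = 0.09408 kg m²; centre at d = 0.62 m, so I = I_cm + Md² gives I = 0.09408 + (3.6)(0.62)² = 1.4779 kg m².
Point mass: I_cm = 0; centre at d = 0.77 m, so I = I_cm + Md² gives I = 0 + (3)(0.77)² = 1.7787 kg m².
Total I = 0.9877 + 1.4779 + 1.7787 = 4.2443 kg m².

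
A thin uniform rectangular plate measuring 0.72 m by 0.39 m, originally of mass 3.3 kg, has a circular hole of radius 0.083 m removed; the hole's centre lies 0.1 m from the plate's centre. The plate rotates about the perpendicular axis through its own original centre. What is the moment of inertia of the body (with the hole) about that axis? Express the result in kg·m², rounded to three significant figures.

0.181

Unpierced body about its centre: I₀ = (1/12)M(a²+b²) = (1/12)(3.3)[(0.72)² + (0.39)²] = 0.18439 kg·m².
The removed disk has mass m = M·πr²/(ab) = (3.3)·π(0.083)²/(0.72·0.39) = 0.25434 kg (same uniform areal density).
Its moment of inertia about the rotation axis (parallel-axis theorem): I_hole = (1/2)mr² + md² = (1/2)(0.25434)(0.083)² + (0.25434)(0.1)² = 0.0034195 kg·m².
Treating the hole as negative mass, I = I₀ − I_hole = 0.18439 − 0.0034195 = 0.18097 kg·m².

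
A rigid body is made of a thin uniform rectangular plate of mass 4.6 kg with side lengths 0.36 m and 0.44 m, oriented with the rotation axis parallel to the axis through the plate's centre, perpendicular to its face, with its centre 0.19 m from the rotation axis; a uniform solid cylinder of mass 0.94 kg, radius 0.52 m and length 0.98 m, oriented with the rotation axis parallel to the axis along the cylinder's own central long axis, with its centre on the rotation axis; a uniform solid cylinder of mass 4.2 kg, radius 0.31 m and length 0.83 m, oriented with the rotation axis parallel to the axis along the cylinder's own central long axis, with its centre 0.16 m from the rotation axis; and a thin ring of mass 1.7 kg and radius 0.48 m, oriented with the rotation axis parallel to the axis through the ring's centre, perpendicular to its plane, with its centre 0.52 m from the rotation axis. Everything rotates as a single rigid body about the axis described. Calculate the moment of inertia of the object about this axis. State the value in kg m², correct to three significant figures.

Rectangular plate: I_cm = (1/12)M(a²+b²) = (1/12)(4.6)[(0.36)² + (0.44)²] = 0.12389 kg m²; centre at d = 0.19 m, so the parallel axis theorem gives I = 0.12389 + (4.6)(0.19)² = 0.28995 kg m².
Solid cylinder: I_cm = (1/2)MR² = (1/2)(0.94)(0.52)² = 0.12709 kg m²; axis through the centre, so I = 0.12709 kg m².
Solid cylinder: I_cm = (1/2)MR² = (1/2)(4.2)(0.31)² = 0.20181 kg m²; centre at d = 0.16 m, so the parallel axis theorem gives I = 0.20181 + (4.2)(0.16)² = 0.30933 kg m².
Thin ring: I_cm = MR² = (1.7)(0.48)² = 0.39168 kg m²; centre at d = 0.52 m, so the parallel axis theorem gives I = 0.39168 + (1.7)(0.52)² = 0.85136 kg m².
Total I = 0.28995 + 0.12709 + 0.30933 + 0.85136 = 1.5777 kg m².

1.58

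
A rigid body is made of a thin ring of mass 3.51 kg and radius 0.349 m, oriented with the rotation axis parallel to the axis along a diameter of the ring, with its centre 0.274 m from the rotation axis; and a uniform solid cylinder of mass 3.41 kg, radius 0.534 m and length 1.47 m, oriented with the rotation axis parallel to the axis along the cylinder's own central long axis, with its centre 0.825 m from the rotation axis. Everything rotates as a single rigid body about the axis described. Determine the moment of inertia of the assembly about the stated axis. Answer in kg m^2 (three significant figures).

3.28

Thin ring: I_cm = (1/2)MR² = (1/2)(3.51)(0.349)² = 0.21376 kg m^2; centre at d = 0.274 m, so the parallel axis theorem gives I = 0.21376 + (3.51)(0.274)² = 0.47728 kg m^2.
Solid cylinder: I_cm = (1/2)MR² = (1/2)(3.41)(0.534)² = 0.48619 kg m^2; centre at d = 0.825 m, so the parallel axis theorem gives I = 0.48619 + (3.41)(0.825)² = 2.8071 kg m^2.
Total I = 0.47728 + 2.8071 = 3.2844 kg m^2.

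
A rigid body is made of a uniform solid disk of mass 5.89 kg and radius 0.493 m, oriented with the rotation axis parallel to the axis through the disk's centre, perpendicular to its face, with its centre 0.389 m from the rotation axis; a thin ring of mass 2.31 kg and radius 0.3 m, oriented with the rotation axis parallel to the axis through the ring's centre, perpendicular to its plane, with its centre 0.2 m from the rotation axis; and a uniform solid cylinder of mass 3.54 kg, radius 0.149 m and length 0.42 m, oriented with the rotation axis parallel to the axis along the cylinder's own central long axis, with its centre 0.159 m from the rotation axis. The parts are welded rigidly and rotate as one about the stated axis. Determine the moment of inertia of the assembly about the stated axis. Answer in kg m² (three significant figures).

2.04

Solid disk: I_cm = (1/2)MR² = (1/2)(5.89)(0.493)² = 0.71578 kg m²; centre at d = 0.389 m, so the parallel axis theorem gives I = 0.71578 + (5.89)(0.389)² = 1.6071 kg m².
Thin ring: I_cm = MR² = (2.31)(0.3)² = 0.2079 kg m²; centre at d = 0.2 m, so the parallel axis theorem gives I = 0.2079 + (2.31)(0.2)² = 0.3003 kg m².
Solid cylinder: I_cm = (1/2)MR² = (1/2)(3.54)(0.149)² = 0.039296 kg m²; centre at d = 0.159 m, so the parallel axis theorem gives I = 0.039296 + (3.54)(0.159)² = 0.12879 kg m².
Total I = 1.6071 + 0.3003 + 0.12879 = 2.0362 kg m².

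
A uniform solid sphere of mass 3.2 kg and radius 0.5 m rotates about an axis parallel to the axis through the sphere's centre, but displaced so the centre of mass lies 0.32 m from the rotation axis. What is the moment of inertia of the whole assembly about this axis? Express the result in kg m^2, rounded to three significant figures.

0.648

I_cm = (2/5)MR² = (2/5)(3.2)(0.5)² = 0.32 kg m^2; centre at d = 0.32 m, so the parallel axis theorem gives I = 0.32 + (3.2)(0.32)² = 0.64768 kg m^2.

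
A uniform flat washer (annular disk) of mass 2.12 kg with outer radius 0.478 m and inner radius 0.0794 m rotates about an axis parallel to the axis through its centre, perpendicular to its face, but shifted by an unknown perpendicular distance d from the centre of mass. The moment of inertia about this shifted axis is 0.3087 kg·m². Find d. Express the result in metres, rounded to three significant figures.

0.168

About the centre-of-mass axis, I_cm = (1/2)M(R²+r²) = (1/2)(2.12)[(0.478)² + (0.0794)²] = 0.24888 kg·m².
Parallel axis theorem: I = I_cm + Md², so Md² = 0.3087 − 0.24888 = 0.059824 kg·m².
d = √(0.059824 / 2.12) = 0.16799 m.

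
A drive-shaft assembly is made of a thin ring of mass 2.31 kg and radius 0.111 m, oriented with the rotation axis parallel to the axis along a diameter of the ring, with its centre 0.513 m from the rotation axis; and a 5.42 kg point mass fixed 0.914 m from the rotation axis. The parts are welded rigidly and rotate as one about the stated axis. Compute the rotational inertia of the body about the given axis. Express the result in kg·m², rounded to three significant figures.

5.15

Thin ring: I_cm = (1/2)MR² = (1/2)(2.31)(0.111)² = 0.014231 kg·m²; centre at d = 0.513 m, so the parallel axis theorem gives I = 0.014231 + (2.31)(0.513)² = 0.62215 kg·m².
Point mass: I_cm = 0; centre at d = 0.914 m, so the parallel axis theorem gives I = 0 + (5.42)(0.914)² = 4.5278 kg·m².
Total I = 0.62215 + 4.5278 = 5.15 kg·m².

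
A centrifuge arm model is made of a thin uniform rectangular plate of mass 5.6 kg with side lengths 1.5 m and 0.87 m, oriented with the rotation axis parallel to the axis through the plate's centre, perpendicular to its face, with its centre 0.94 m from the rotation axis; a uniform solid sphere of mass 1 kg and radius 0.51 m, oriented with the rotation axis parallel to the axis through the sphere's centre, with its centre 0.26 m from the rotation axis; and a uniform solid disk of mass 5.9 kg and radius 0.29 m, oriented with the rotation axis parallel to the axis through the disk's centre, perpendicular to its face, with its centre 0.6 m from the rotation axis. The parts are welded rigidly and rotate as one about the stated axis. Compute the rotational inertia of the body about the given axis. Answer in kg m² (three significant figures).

Rectangular plate: I_cm = (1/12)M(a²+b²) = (1/12)(5.6)[(1.5)² + (0.87)²] = 1.4032 kg m²; centre at d = 0.94 m, so the parallel axis theorem gives I = 1.4032 + (5.6)(0.94)² = 6.3514 kg m².
Solid sphere: I_cm = (2/5)MR² = (2/5)(1)(0.51)² = 0.10404 kg m²; centre at d = 0.26 m, so the parallel axis theorem gives I = 0.10404 + (1)(0.26)² = 0.17164 kg m².
Solid disk: I_cm = (1/2)MR² = (1/2)(5.9)(0.29)² = 0.2481 kg m²; centre at d = 0.6 m, so the parallel axis theorem gives I = 0.2481 + (5.9)(0.6)² = 2.3721 kg m².
Total I = 6.3514 + 0.17164 + 2.3721 = 8.8951 kg m².

8.90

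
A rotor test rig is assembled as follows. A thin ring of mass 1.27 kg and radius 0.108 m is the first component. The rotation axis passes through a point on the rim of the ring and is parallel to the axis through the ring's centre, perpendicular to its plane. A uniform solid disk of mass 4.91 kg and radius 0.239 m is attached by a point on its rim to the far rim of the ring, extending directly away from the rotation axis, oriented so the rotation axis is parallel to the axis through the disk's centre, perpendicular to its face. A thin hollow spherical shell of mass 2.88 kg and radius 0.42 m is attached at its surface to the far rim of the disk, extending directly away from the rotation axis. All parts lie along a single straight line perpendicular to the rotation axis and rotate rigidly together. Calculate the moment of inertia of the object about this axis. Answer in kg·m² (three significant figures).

Thin ring: I_cm = MR² = (1.27)(0.108)² = 0.014813 kg·m²; centre at d = 0.108 m, so I = I_cm + Md² gives I = 0.014813 + (1.27)(0.108)² = 0.029627 kg·m².
Solid disk: I_cm = (1/2)MR² = (1/2)(4.91)(0.239)² = 0.14023 kg·m²; centre at d = 0.108 + 0.108 + 0.239 = 0.455 m, so I = I_cm + Md² gives I = 0.14023 + (4.91)(0.455)² = 1.1567 kg·m².
Spherical shell: I_cm = (2/3)MR² = (2/3)(2.88)(0.42)² = 0.33869 kg·m²; centre at d = 0.108 + 0.108 + 0.239 + 0.239 + 0.42 = 1.114 m, so I = I_cm + Md² gives I = 0.33869 + (2.88)(1.114)² = 3.9128 kg·m².
Total I = 0.029627 + 1.1567 + 3.9128 = 5.0991 kg·m².

5.10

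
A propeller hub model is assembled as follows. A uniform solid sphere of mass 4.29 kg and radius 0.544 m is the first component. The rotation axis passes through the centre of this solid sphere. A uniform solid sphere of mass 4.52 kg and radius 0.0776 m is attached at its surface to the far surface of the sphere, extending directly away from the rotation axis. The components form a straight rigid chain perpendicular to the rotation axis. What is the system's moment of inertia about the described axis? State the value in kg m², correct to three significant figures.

2.27

Solid sphere: I_cm = (2/5)MR² = (2/5)(4.29)(0.544)² = 0.50783 kg m²; axis through the centre, so I = 0.50783 kg m².
Solid sphere: I_cm = (2/5)MR² = (2/5)(4.52)(0.0776)² = 0.010887 kg m²; centre at d = 0.544 + 0.0776 = 0.6216 m, so the parallel axis theorem gives I = 0.010887 + (4.52)(0.6216)² = 1.7574 kg m².
Total I = 0.50783 + 1.7574 = 2.2652 kg m².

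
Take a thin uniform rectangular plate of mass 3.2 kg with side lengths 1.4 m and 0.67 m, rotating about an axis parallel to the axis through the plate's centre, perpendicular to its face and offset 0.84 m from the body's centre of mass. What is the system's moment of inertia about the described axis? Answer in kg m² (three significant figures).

I_cm = (1/12)M(a²+b²) = (1/12)(3.2)[(1.4)² + (0.67)²] = 0.64237 kg m²; centre at d = 0.84 m, so the parallel axis theorem gives I = 0.64237 + (3.2)(0.84)² = 2.9003 kg m².

2.90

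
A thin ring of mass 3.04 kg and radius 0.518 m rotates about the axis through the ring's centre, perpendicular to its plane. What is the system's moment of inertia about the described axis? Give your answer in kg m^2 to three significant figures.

0.816

I_cm = MR² = (3.04)(0.518)² = 0.8157 kg m^2; axis through the centre, so I = 0.8157 kg m^2.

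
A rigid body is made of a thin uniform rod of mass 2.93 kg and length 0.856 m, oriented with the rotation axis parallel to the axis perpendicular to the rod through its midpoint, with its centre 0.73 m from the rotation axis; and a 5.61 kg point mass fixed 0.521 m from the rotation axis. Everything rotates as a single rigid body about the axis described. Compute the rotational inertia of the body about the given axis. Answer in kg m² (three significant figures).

3.26

Thin rod: I_cm = (1/12)ML² = (1/12)(2.93)(0.856)² = 0.17891 kg m²; centre at d = 0.73 m, so the parallel axis theorem gives I = 0.17891 + (2.93)(0.73)² = 1.7403 kg m².
Point mass: I_cm = 0; centre at d = 0.521 m, so the parallel axis theorem gives I = 0 + (5.61)(0.521)² = 1.5228 kg m².
Total I = 1.7403 + 1.5228 = 3.2631 kg m².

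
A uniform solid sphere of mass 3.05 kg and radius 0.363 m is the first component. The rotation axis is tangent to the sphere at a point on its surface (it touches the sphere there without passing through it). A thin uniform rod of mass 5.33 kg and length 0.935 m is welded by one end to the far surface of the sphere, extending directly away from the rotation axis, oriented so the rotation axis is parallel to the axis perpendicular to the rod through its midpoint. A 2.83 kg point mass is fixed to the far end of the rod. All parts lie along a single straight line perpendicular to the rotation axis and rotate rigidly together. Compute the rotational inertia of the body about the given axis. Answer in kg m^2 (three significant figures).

Solid sphere: I_cm = (2/5)MR² = (2/5)(3.05)(0.363)² = 0.16076 kg m^2; centre at d = 0.363 m, so I = I_cm + Md² gives I = 0.16076 + (3.05)(0.363)² = 0.56265 kg m^2.
Thin rod: I_cm = (1/12)ML² = (1/12)(5.33)(0.935)² = 0.3883 kg m^2; centre at d = 0.363 + 0.363 + 0.4675 = 1.1935 m, so I = I_cm + Md² gives I = 0.3883 + (5.33)(1.1935)² = 7.9806 kg m^2.
Point mass: I_cm = 0; centre at d = 0.363 + 0.363 + 0.4675 + 0.4675 = 1.661 m, so I = I_cm + Md² gives I = 0 + (2.83)(1.661)² = 7.8077 kg m^2.
Total I = 0.56265 + 7.9806 + 7.8077 = 16.351 kg m^2.

16.4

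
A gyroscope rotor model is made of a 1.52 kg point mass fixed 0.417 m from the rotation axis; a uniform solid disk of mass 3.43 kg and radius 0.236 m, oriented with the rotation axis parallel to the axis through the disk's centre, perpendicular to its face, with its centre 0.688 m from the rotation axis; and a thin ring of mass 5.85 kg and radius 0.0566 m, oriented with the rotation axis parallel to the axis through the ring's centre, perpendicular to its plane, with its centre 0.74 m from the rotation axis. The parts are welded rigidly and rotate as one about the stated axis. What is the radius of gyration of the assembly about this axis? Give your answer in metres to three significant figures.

0.694

Point mass: I_cm = 0; centre at d = 0.417 m, so I = I_cm + Md² gives I = 0 + (1.52)(0.417)² = 0.26431 kg·m².
Solid disk: I_cm = (1/2)MR² = (1/2)(3.43)(0.236)² = 0.095519 kg·m²; centre at d = 0.688 m, so I = I_cm + Md² gives I = 0.095519 + (3.43)(0.688)² = 1.7191 kg·m².
Thin ring: I_cm = MR² = (5.85)(0.0566)² = 0.018741 kg·m²; centre at d = 0.74 m, so I = I_cm + Md² gives I = 0.018741 + (5.85)(0.74)² = 3.2222 kg·m².
Total I = 5.2056 kg·m²; total mass M = 10.8 kg.
k = √(I/M) = √(5.2056/10.8) = 0.69426 m.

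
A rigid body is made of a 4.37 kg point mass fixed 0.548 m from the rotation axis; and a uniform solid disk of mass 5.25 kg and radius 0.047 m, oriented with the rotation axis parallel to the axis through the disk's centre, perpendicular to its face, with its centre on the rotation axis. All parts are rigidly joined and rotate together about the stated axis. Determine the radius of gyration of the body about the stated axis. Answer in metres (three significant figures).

Point mass: I_cm = 0; centre at d = 0.548 m, so the parallel axis theorem gives I = 0 + (4.37)(0.548)² = 1.3123 kg m^2.
Solid disk: I_cm = (1/2)MR² = (1/2)(5.25)(0.047)² = 0.0057986 kg m^2; axis through the centre, so I = 0.0057986 kg m^2.
Total I = 1.3181 kg m^2; total mass M = 9.62 kg.
k = √(I/M) = √(1.3181/9.62) = 0.37016 m.

0.370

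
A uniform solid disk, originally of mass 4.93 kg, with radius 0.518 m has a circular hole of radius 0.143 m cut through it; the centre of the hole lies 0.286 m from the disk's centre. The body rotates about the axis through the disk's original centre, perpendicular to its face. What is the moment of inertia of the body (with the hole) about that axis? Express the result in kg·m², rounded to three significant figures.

Unpierced body about its centre: I₀ = (1/2)MR² = (1/2)(4.93)(0.518)² = 0.66142 kg·m².
The removed disk has mass m = M·(r/R)² = (4.93)(0.143/0.518)² = 0.37572 kg (same uniform areal density).
Its moment of inertia about the rotation axis (parallel-axis theorem): I_hole = (1/2)mr² + md² = (1/2)(0.37572)(0.143)² + (0.37572)(0.286)² = 0.034574 kg·m².
Treating the hole as negative mass, I = I₀ − I_hole = 0.66142 − 0.034574 = 0.62685 kg·m².

0.627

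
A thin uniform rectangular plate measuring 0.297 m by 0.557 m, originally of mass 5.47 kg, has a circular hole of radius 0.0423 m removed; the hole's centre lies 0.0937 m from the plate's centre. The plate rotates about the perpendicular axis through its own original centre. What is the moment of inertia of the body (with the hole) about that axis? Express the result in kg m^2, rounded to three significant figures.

0.180

Unpierced body about its centre: I₀ = (1/12)M(a²+b²) = (1/12)(5.47)[(0.297)² + (0.557)²] = 0.18163 kg m^2.
The removed disk has mass m = M·πr²/(ab) = (5.47)·π(0.0423)²/(0.297·0.557) = 0.18587 kg (same uniform areal density).
Its moment of inertia about the rotation axis (parallel-axis theorem): I_hole = (1/2)mr² + md² = (1/2)(0.18587)(0.0423)² + (0.18587)(0.0937)² = 0.0017982 kg m^2.
Treating the hole as negative mass, I = I₀ − I_hole = 0.18163 − 0.0017982 = 0.17983 kg m^2.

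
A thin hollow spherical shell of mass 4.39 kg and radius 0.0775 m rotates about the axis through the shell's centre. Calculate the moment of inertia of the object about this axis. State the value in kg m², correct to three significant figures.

0.0176

I_cm = (2/3)MR² = (2/3)(4.39)(0.0775)² = 0.017578 kg m²; axis through the centre, so I = 0.017578 kg m².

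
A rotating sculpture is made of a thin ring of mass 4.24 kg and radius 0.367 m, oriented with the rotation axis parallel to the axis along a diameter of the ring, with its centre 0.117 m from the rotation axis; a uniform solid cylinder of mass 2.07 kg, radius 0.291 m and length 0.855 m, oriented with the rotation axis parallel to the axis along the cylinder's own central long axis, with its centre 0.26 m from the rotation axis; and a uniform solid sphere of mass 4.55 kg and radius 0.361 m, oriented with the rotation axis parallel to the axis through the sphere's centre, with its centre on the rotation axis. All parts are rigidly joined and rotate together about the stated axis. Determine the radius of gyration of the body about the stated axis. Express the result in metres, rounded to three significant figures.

0.273

Thin ring: I_cm = (1/2)MR² = (1/2)(4.24)(0.367)² = 0.28554 kg m^2; centre at d = 0.117 m, so the parallel axis theorem gives I = 0.28554 + (4.24)(0.117)² = 0.34358 kg m^2.
Solid cylinder: I_cm = (1/2)MR² = (1/2)(2.07)(0.291)² = 0.087645 kg m^2; centre at d = 0.26 m, so the parallel axis theorem gives I = 0.087645 + (2.07)(0.26)² = 0.22758 kg m^2.
Solid sphere: I_cm = (2/5)MR² = (2/5)(4.55)(0.361)² = 0.23718 kg m^2; axis through the centre, so I = 0.23718 kg m^2.
Total I = 0.80834 kg m^2; total mass M = 10.86 kg.
k = √(I/M) = √(0.80834/10.86) = 0.27282 m.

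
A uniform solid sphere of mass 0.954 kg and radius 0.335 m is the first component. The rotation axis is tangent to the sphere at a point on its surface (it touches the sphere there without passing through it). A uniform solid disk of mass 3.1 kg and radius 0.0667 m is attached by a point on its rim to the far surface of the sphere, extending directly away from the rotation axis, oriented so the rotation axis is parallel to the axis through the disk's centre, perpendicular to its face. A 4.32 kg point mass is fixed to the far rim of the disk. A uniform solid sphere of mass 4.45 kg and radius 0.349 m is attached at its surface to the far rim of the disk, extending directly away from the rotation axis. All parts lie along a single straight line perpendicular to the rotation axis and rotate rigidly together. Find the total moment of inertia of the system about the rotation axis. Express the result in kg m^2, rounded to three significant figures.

10.8

Solid sphere: I_cm = (2/5)MR² = (2/5)(0.954)(0.335)² = 0.042825 kg m^2; centre at d = 0.335 m, so I = I_cm + Md² gives I = 0.042825 + (0.954)(0.335)² = 0.14989 kg m^2.
Solid disk: I_cm = (1/2)MR² = (1/2)(3.1)(0.0667)² = 0.0068958 kg m^2; centre at d = 0.335 + 0.335 + 0.0667 = 0.7367 m, so I = I_cm + Md² gives I = 0.0068958 + (3.1)(0.7367)² = 1.6893 kg m^2.
Point mass: I_cm = 0; centre at d = 0.335 + 0.335 + 0.0667 + 0.0667 = 0.8034 m, so I = I_cm + Md² gives I = 0 + (4.32)(0.8034)² = 2.7884 kg m^2.
Solid sphere: I_cm = (2/5)MR² = (2/5)(4.45)(0.349)² = 0.21681 kg m^2; centre at d = 0.335 + 0.335 + 0.0667 + 0.0667 + 0.349 = 1.1524 m, so I = I_cm + Md² gives I = 0.21681 + (4.45)(1.1524)² = 6.1265 kg m^2.
Total I = 0.14989 + 1.6893 + 2.7884 + 6.1265 = 10.754 kg m^2.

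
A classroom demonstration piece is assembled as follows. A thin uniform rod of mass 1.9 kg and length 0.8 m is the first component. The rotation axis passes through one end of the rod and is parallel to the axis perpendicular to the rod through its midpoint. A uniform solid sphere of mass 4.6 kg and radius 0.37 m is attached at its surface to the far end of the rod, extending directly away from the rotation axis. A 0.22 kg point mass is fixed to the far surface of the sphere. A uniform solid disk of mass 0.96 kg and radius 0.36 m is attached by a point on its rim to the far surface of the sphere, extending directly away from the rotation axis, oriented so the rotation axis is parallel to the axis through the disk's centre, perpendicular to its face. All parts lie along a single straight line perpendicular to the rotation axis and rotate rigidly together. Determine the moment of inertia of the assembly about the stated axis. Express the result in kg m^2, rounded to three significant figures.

Thin rod: I_cm = (1/12)ML² = (1/12)(1.9)(0.8)² = 0.10133 kg m^2; centre at d = 0.4 m, so the parallel axis theorem gives I = 0.10133 + (1.9)(0.4)² = 0.40533 kg m^2.
Solid sphere: I_cm = (2/5)MR² = (2/5)(4.6)(0.37)² = 0.2519 kg m^2; centre at d = 0.4 + 0.4 + 0.37 = 1.17 m, so the parallel axis theorem gives I = 0.2519 + (4.6)(1.17)² = 6.5488 kg m^2.
Point mass: I_cm = 0; centre at d = 0.4 + 0.4 + 0.37 + 0.37 = 1.54 m, so the parallel axis theorem gives I = 0 + (0.22)(1.54)² = 0.52175 kg m^2.
Solid disk: I_cm = (1/2)MR² = (1/2)(0.96)(0.36)² = 0.062208 kg m^2; centre at d = 0.4 + 0.4 + 0.37 + 0.37 + 0.36 = 1.9 m, so the parallel axis theorem gives I = 0.062208 + (0.96)(1.9)² = 3.5278 kg m^2.
Total I = 0.40533 + 6.5488 + 0.52175 + 3.5278 = 11.004 kg m^2.

11.0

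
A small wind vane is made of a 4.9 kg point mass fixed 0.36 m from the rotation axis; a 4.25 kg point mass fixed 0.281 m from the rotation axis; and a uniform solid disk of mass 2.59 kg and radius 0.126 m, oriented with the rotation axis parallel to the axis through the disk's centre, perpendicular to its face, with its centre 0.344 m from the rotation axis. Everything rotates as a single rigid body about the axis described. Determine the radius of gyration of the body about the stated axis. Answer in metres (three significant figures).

Point mass: I_cm = 0; centre at d = 0.36 m, so I = I_cm + Md² gives I = 0 + (4.9)(0.36)² = 0.63504 kg·m².
Point mass: I_cm = 0; centre at d = 0.281 m, so I = I_cm + Md² gives I = 0 + (4.25)(0.281)² = 0.33558 kg·m².
Solid disk: I_cm = (1/2)MR² = (1/2)(2.59)(0.126)² = 0.020559 kg·m²; centre at d = 0.344 m, so I = I_cm + Md² gives I = 0.020559 + (2.59)(0.344)² = 0.32705 kg·m².
Total I = 1.2977 kg·m²; total mass M = 11.74 kg.
k = √(I/M) = √(1.2977/11.74) = 0.33247 m.

0.332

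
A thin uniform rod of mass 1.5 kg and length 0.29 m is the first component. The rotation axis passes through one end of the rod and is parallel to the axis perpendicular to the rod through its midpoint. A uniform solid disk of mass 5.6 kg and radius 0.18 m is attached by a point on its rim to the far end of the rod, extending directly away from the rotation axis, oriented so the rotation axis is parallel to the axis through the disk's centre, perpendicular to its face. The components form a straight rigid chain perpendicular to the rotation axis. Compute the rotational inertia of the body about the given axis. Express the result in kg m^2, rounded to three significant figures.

Thin rod: I_cm = (1/12)ML² = (1/12)(1.5)(0.29)² = 0.010512 kg m^2; centre at d = 0.145 m, so the parallel axis theorem gives I = 0.010512 + (1.5)(0.145)² = 0.04205 kg m^2.
Solid disk: I_cm = (1/2)MR² = (1/2)(5.6)(0.18)² = 0.09072 kg m^2; centre at d = 0.145 + 0.145 + 0.18 = 0.47 m, so the parallel axis theorem gives I = 0.09072 + (5.6)(0.47)² = 1.3278 kg m^2.
Total I = 0.04205 + 1.3278 = 1.3698 kg m^2.

1.37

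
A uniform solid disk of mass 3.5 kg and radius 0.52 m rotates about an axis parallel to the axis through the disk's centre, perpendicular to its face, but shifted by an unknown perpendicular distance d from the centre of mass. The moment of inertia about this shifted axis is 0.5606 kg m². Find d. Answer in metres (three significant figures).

0.158

About the centre-of-mass axis, I_cm = (1/2)MR² = (1/2)(3.5)(0.52)² = 0.4732 kg m².
Parallel axis theorem: I = I_cm + Md², so Md² = 0.5606 − 0.4732 = 0.0874 kg m².
d = √(0.0874 / 3.5) = 0.15802 m.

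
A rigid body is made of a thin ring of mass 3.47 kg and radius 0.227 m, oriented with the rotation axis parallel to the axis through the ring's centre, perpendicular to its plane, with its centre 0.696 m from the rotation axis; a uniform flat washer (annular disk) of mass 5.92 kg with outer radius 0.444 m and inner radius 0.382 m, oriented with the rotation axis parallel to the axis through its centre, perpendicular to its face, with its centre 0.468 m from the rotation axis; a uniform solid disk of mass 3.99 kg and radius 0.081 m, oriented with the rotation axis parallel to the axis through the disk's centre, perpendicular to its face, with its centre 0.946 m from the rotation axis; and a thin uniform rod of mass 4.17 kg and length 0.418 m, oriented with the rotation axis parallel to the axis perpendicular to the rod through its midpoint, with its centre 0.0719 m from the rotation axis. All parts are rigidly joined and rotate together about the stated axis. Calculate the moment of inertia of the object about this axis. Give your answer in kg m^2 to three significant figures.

7.84

Thin ring: I_cm = MR² = (3.47)(0.227)² = 0.17881 kg m^2; centre at d = 0.696 m, so I = I_cm + Md² gives I = 0.17881 + (3.47)(0.696)² = 1.8597 kg m^2.
Annular disk: I_cm = (1/2)M(R²+r²) = (1/2)(5.92)[(0.444)² + (0.382)²] = 1.0155 kg m^2; centre at d = 0.468 m, so I = I_cm + Md² gives I = 1.0155 + (5.92)(0.468)² = 2.3121 kg m^2.
Solid disk: I_cm = (1/2)MR² = (1/2)(3.99)(0.081)² = 0.013089 kg m^2; centre at d = 0.946 m, so I = I_cm + Md² gives I = 0.013089 + (3.99)(0.946)² = 3.5838 kg m^2.
Thin rod: I_cm = (1/12)ML² = (1/12)(4.17)(0.418)² = 0.060717 kg m^2; centre at d = 0.0719 m, so I = I_cm + Md² gives I = 0.060717 + (4.17)(0.0719)² = 0.082274 kg m^2.
Total I = 1.8597 + 2.3121 + 3.5838 + 0.082274 = 7.8379 kg m^2.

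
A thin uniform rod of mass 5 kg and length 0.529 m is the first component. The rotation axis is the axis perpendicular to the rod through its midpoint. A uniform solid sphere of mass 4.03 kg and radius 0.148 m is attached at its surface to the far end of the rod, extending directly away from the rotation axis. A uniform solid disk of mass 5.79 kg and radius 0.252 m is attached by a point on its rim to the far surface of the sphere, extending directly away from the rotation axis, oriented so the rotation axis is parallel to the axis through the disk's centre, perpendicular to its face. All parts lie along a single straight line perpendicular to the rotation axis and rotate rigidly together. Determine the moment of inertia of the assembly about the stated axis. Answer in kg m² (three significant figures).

Thin rod: I_cm = (1/12)ML² = (1/12)(5)(0.529)² = 0.1166 kg m²; axis through the centre, so I = 0.1166 kg m².
Solid sphere: I_cm = (2/5)MR² = (2/5)(4.03)(0.148)² = 0.035309 kg m²; centre at d = 0.2645 + 0.148 = 0.4125 m, so the parallel axis theorem gives I = 0.035309 + (4.03)(0.4125)² = 0.72104 kg m².
Solid disk: I_cm = (1/2)MR² = (1/2)(5.79)(0.252)² = 0.18384 kg m²; centre at d = 0.2645 + 0.148 + 0.148 + 0.252 = 0.8125 m, so the parallel axis theorem gives I = 0.18384 + (5.79)(0.8125)² = 4.0061 kg m².
Total I = 0.1166 + 0.72104 + 4.0061 = 4.8438 kg m².

4.84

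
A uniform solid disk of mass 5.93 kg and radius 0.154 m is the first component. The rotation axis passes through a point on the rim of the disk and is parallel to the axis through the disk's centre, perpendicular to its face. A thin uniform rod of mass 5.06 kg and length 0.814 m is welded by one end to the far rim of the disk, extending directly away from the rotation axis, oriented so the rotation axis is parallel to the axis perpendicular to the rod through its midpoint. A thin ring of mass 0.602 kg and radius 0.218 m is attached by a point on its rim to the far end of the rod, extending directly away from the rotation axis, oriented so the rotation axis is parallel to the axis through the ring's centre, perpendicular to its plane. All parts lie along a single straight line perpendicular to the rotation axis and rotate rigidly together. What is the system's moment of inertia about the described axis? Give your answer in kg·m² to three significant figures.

4.19

Solid disk: I_cm = (1/2)MR² = (1/2)(5.93)(0.154)² = 0.070318 kg·m²; centre at d = 0.154 m, so I = I_cm + Md² gives I = 0.070318 + (5.93)(0.154)² = 0.21095 kg·m².
Thin rod: I_cm = (1/12)ML² = (1/12)(5.06)(0.814)² = 0.27939 kg·m²; centre at d = 0.154 + 0.154 + 0.407 = 0.715 m, so I = I_cm + Md² gives I = 0.27939 + (5.06)(0.715)² = 2.8662 kg·m².
Thin ring: I_cm = MR² = (0.602)(0.218)² = 0.028609 kg·m²; centre at d = 0.154 + 0.154 + 0.407 + 0.407 + 0.218 = 1.34 m, so I = I_cm + Md² gives I = 0.028609 + (0.602)(1.34)² = 1.1096 kg·m².
Total I = 0.21095 + 2.8662 + 1.1096 = 4.1867 kg·m².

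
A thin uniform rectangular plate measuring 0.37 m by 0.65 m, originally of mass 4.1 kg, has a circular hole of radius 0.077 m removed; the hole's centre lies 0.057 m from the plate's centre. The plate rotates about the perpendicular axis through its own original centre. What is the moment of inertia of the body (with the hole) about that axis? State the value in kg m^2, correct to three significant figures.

Unpierced body about its centre: I₀ = (1/12)M(a²+b²) = (1/12)(4.1)[(0.37)² + (0.65)²] = 0.19113 kg m^2.
The removed disk has mass m = M·πr²/(ab) = (4.1)·π(0.077)²/(0.37·0.65) = 0.31754 kg (same uniform areal density).
Its moment of inertia about the rotation axis (parallel-axis theorem): I_hole = (1/2)mr² + md² = (1/2)(0.31754)(0.077)² + (0.31754)(0.057)² = 0.001973 kg m^2.
Treating the hole as negative mass, I = I₀ − I_hole = 0.19113 − 0.001973 = 0.18916 kg m^2.

0.189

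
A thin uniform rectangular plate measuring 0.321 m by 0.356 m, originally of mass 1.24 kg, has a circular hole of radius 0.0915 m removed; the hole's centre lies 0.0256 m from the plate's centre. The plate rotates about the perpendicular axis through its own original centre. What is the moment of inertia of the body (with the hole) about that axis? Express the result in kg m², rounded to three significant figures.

0.0224

Unpierced body about its centre: I₀ = (1/12)M(a²+b²) = (1/12)(1.24)[(0.321)² + (0.356)²] = 0.023744 kg m².
The removed disk has mass m = M·πr²/(ab) = (1.24)·π(0.0915)²/(0.321·0.356) = 0.2854 kg (same uniform areal density).
Its moment of inertia about the rotation axis (parallel-axis theorem): I_hole = (1/2)mr² + md² = (1/2)(0.2854)(0.0915)² + (0.2854)(0.0256)² = 0.0013818 kg m².
Treating the hole as negative mass, I = I₀ − I_hole = 0.023744 − 0.0013818 = 0.022362 kg m².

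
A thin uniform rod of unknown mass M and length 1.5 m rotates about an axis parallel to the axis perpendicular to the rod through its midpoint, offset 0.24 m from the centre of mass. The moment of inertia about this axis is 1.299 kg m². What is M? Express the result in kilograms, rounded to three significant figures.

I = I_cm + Md² = (1/12)ML² + Md² = M·[0.0833333·(1.5)² + (0.24)²] = M·0.2451.
So M = 1.299 / 0.2451 = 5.2999 kg.

5.30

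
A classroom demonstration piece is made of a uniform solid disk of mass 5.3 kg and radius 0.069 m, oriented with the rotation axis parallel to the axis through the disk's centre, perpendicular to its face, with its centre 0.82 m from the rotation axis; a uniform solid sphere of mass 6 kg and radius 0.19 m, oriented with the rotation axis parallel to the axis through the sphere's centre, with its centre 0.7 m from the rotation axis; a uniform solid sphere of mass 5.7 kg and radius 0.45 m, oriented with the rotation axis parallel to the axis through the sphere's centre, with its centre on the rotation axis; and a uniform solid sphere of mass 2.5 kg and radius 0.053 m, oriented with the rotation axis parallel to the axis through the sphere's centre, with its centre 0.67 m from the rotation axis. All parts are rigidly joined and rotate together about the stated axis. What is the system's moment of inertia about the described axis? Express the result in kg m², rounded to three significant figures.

Solid disk: I_cm = (1/2)MR² = (1/2)(5.3)(0.069)² = 0.012617 kg m²; centre at d = 0.82 m, so the parallel axis theorem gives I = 0.012617 + (5.3)(0.82)² = 3.5763 kg m².
Solid sphere: I_cm = (2/5)MR² = (2/5)(6)(0.19)² = 0.08664 kg m²; centre at d = 0.7 m, so the parallel axis theorem gives I = 0.08664 + (6)(0.7)² = 3.0266 kg m².
Solid sphere: I_cm = (2/5)MR² = (2/5)(5.7)(0.45)² = 0.4617 kg m²; axis through the centre, so I = 0.4617 kg m².
Solid sphere: I_cm = (2/5)MR² = (2/5)(2.5)(0.053)² = 0.002809 kg m²; centre at d = 0.67 m, so the parallel axis theorem gives I = 0.002809 + (2.5)(0.67)² = 1.1251 kg m².
Total I = 3.5763 + 3.0266 + 0.4617 + 1.1251 = 8.1897 kg m².

8.19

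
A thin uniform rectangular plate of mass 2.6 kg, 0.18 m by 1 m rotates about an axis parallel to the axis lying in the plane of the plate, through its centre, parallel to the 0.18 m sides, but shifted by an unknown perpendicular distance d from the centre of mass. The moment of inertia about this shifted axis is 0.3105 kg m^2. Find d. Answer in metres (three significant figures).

About the centre-of-mass axis, I_cm = (1/12)Mb² = (1/12)(2.6)(1)² = 0.21667 kg m^2.
Parallel axis theorem: I = I_cm + Md², so Md² = 0.3105 − 0.21667 = 0.093833 kg m^2.
d = √(0.093833 / 2.6) = 0.18997 m.

0.190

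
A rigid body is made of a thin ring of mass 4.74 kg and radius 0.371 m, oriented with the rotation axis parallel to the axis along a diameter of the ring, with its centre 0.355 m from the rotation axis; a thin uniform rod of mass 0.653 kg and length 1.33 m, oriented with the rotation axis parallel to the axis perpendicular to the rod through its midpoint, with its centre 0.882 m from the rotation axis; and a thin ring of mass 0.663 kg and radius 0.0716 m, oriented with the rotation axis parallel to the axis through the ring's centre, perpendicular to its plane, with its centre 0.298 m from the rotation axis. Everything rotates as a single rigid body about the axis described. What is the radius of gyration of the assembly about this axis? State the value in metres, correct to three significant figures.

Thin ring: I_cm = (1/2)MR² = (1/2)(4.74)(0.371)² = 0.32621 kg·m²; centre at d = 0.355 m, so the parallel axis theorem gives I = 0.32621 + (4.74)(0.355)² = 0.92357 kg·m².
Thin rod: I_cm = (1/12)ML² = (1/12)(0.653)(1.33)² = 0.096258 kg·m²; centre at d = 0.882 m, so the parallel axis theorem gives I = 0.096258 + (0.653)(0.882)² = 0.60424 kg·m².
Thin ring: I_cm = MR² = (0.663)(0.0716)² = 0.0033989 kg·m²; centre at d = 0.298 m, so the parallel axis theorem gives I = 0.0033989 + (0.663)(0.298)² = 0.062276 kg·m².
Total I = 1.5901 kg·m²; total mass M = 6.056 kg.
k = √(I/M) = √(1.5901/6.056) = 0.51241 m.

0.512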